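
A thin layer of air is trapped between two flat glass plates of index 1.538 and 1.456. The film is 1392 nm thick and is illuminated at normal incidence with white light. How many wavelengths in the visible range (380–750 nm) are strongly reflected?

3

Top surface (1.538 → 1.0): reflection off a lower-index medium gives no phase shift.
At the lower boundary (n = 1.0 to n = 1.456) the reflected ray undergoes a half-wave phase shift.
The two reflections differ by half a wavelength.
So the condition for constructive reflection is 2 n t = (m + ½) λ.
λ = 2 n t / (m + ½) = 2784 / (m + ½) nm.
m=3: 795 nm (IR); m=4: 619 nm (visible); m=5: 506 nm (visible); m=6: 428 nm (visible); m=7: 371 nm (UV).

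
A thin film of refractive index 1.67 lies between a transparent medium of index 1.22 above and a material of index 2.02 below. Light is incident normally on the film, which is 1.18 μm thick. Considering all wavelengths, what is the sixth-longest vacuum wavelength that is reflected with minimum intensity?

Ray reflecting at the top interface goes from n = 1.22 toward n = 1.67: a half-wave phase shift.
At the lower boundary (n = 1.67 to n = 2.02) the reflected ray undergoes a half-wave phase shift.
Net: no relative phase inversion (both shifts match).
So the condition for destructive reflection is 2 n t = (m + ½) λ.
λ = 2 n t / (m + ½). The sixth-longest wavelength is m = 5: λ = 2 × 1.67 × 1180 / 5.50 = 717 nm.

717 nm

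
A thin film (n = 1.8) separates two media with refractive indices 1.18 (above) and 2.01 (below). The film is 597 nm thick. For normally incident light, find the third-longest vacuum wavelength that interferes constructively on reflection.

Ray reflecting at the top interface goes from n = 1.18 toward n = 1.8: a half-wave phase shift.
Bottom surface (1.8 → 2.01): reflection off a higher-index medium gives a half-wave phase shift.
Zero or two π shifts → no net half-wave offset.
With no net inversion, constructive interference in reflection requires 2 n t = m λ.
λ = 2 n t / m. The third-longest wavelength is m = 3: λ = 2 × 1.8 × 597 / 3.00 = 716 nm.

716 nm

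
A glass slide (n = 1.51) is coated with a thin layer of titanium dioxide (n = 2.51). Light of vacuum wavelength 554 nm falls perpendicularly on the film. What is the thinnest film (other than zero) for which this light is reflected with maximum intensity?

At the upper boundary (n = 1.0 to n = 2.51) the reflected ray undergoes a half-wave phase shift.
Ray reflecting at the bottom interface goes from n = 2.51 toward n = 1.51: no phase shift.
Net: one phase inversion between the two reflected rays.
With one net inversion, constructive interference in reflection requires 2 n t = (m + ½) λ.
Minimum at m = 0: t = λ / (4 n) = 554 / (4 × 2.51) = 55.2 nm.

55.2 nm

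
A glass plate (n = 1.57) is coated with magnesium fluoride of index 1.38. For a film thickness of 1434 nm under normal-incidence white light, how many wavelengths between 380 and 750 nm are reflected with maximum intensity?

5

At the upper boundary (n = 1.0 to n = 1.38) the reflected ray undergoes a half-wave phase shift.
At the lower boundary (n = 1.38 to n = 1.57) the reflected ray undergoes a half-wave phase shift.
The two reflections carry the same phase change, so no net offset.
So the condition for constructive reflection is 2 n t = m λ.
λ = 2 n t / m = 3958 / m nm.
m=5: 792 nm (IR); m=6: 660 nm (visible); m=7: 565 nm (visible); m=8: 495 nm (visible); m=9: 440 nm (visible); m=10: 396 nm (visible); m=11: 360 nm (UV).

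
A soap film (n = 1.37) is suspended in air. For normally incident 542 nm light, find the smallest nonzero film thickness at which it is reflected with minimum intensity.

198 nm

At the upper boundary (n = 1.0 to n = 1.37) the reflected ray undergoes a half-wave phase shift.
Ray reflecting at the bottom interface goes from n = 1.37 toward n = 1.0: no phase shift.
The two reflections differ by half a wavelength.
So the condition for destructive reflection is 2 n t = m λ.
Minimum nonzero at m = 1: t = λ / (2 n) = 542 / (2 × 1.37) = 198 nm.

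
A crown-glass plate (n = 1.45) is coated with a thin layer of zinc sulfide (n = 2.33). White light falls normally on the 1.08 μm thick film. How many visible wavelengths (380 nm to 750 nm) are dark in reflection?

7

Ray reflecting at the top interface goes from n = 1.0 toward n = 2.33: a half-wave phase shift.
Bottom surface (2.33 → 1.45): reflection off a lower-index medium gives no phase shift.
Exactly one π shift → a net half-wave offset.
With one net inversion, destructive interference in reflection requires 2 n t = m λ.
λ = 2 n t / m = 5033 / m nm.
m=6: 839 nm (IR); m=7: 719 nm (visible); m=8: 629 nm (visible); m=9: 559 nm (visible); m=10: 503 nm (visible); m=11: 458 nm (visible); m=12: 419 nm (visible); m=13: 387 nm (visible); m=14: 359 nm (UV).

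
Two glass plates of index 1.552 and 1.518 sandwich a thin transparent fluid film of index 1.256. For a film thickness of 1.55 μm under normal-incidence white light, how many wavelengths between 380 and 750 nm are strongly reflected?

5

Ray reflecting at the top interface goes from n = 1.552 toward n = 1.256: no phase shift.
Ray reflecting at the bottom interface goes from n = 1.256 toward n = 1.518: a half-wave phase shift.
The two reflections differ by half a wavelength.
So the condition for constructive reflection is 2 n t = (m + ½) λ.
λ = 2 n t / (m + ½) = 3894 / (m + ½) nm.
m=4: 865 nm (IR); m=5: 708 nm (visible); m=6: 599 nm (visible); m=7: 519 nm (visible); m=8: 458 nm (visible); m=9: 410 nm (visible); m=10: 371 nm (UV).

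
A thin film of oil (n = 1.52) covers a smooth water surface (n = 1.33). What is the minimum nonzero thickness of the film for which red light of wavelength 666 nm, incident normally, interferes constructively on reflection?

110 nm

Top surface (1.0 → 1.52): reflection off a higher-index medium gives a half-wave phase shift.
At the lower boundary (n = 1.52 to n = 1.33) the reflected ray undergoes no phase shift.
Net: one phase inversion between the two reflected rays.
With one net inversion, constructive interference in reflection requires 2 n t = (m + ½) λ.
Minimum at m = 0: t = λ / (4 n) = 666 / (4 × 1.52) = 110 nm.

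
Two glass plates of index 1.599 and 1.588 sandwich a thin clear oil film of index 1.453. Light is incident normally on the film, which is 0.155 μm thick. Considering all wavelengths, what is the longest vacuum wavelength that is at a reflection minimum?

At the upper boundary (n = 1.599 to n = 1.453) the reflected ray undergoes no phase shift.
At the lower boundary (n = 1.453 to n = 1.588) the reflected ray undergoes a half-wave phase shift.
Exactly one π shift → a net half-wave offset.
For dark reflection here: 2 n t = m λ.
λ = 2 n t / m. The longest wavelength is m = 1: λ = 2 × 1.453 × 155 / 1.00 = 450 nm.

450 nm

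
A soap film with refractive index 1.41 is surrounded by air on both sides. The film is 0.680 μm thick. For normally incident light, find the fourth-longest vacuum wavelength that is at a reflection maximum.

Ray reflecting at the top interface goes from n = 1.0 toward n = 1.41: a half-wave phase shift.
Bottom surface (1.41 → 1.0): reflection off a lower-index medium gives no phase shift.
The two reflections differ by half a wavelength.
With one net inversion, constructive interference in reflection requires 2 n t = (m + ½) λ.
λ = 2 n t / (m + ½). The fourth-longest wavelength is m = 3: λ = 2 × 1.41 × 680 / 3.50 = 548 nm.

548 nm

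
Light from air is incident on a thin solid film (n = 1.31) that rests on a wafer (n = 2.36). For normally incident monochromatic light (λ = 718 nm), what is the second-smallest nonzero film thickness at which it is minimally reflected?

411 nm

Ray reflecting at the top interface goes from n = 1.0 toward n = 1.31: a half-wave phase shift.
At the lower boundary (n = 1.31 to n = 2.36) the reflected ray undergoes a half-wave phase shift.
Net: no relative phase inversion (both shifts match).
For minimum reflection here: 2 n t = (m + ½) λ.
The second-smallest nonzero thickness corresponds to m = 1: t = (m + ½) λ / (2 n) = 1.50 × 718 / (2 × 1.31) = 411 nm.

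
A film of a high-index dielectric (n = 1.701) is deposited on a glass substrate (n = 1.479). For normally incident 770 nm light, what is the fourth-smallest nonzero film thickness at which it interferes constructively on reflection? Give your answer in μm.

Ray reflecting at the top interface goes from n = 1.0 toward n = 1.701: a half-wave phase shift.
Ray reflecting at the bottom interface goes from n = 1.701 toward n = 1.479: no phase shift.
Net: one phase inversion between the two reflected rays.
With one net inversion, constructive interference in reflection requires 2 n t = (m + ½) λ.
The fourth-smallest nonzero thickness corresponds to m = 3: t = (m + ½) λ / (2 n) = 3.50 × 770 / (2 × 1.701) = 792 nm.

0.792 μm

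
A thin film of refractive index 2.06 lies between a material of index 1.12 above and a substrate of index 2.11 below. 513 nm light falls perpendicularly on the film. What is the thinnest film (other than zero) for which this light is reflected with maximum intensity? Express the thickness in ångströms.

Ray reflecting at the top interface goes from n = 1.12 toward n = 2.06: a half-wave phase shift.
Ray reflecting at the bottom interface goes from n = 2.06 toward n = 2.11: a half-wave phase shift.
The two reflections carry the same phase change, so no net offset.
With no net inversion, constructive interference in reflection requires 2 n t = m λ.
Minimum nonzero at m = 1: t = λ / (2 n) = 513 / (2 × 2.06) = 125 nm.

1245 Å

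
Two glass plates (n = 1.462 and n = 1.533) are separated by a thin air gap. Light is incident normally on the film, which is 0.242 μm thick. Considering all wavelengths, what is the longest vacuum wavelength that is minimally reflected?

484 nm

Top surface (1.462 → 1.0): reflection off a lower-index medium gives no phase shift.
Ray reflecting at the bottom interface goes from n = 1.0 toward n = 1.533: a half-wave phase shift.
Exactly one π shift → a net half-wave offset.
So the condition for destructive reflection is 2 n t = m λ.
λ = 2 n t / m. The longest wavelength is m = 1: λ = 2 × 1.0 × 242 / 1.00 = 484 nm.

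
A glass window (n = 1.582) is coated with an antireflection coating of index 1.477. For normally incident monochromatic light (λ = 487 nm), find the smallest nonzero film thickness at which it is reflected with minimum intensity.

Ray reflecting at the top interface goes from n = 1.0 toward n = 1.477: a half-wave phase shift.
Ray reflecting at the bottom interface goes from n = 1.477 toward n = 1.582: a half-wave phase shift.
Net: no relative phase inversion (both shifts match).
So the condition for destructive reflection is 2 n t = (m + ½) λ.
Minimum at m = 0: t = λ / (4 n) = 487 / (4 × 1.477) = 82.4 nm.

82.4 nm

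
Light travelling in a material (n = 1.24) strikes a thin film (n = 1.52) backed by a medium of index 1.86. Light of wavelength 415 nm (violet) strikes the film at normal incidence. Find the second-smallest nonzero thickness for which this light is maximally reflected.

273 nm

At the upper boundary (n = 1.24 to n = 1.52) the reflected ray undergoes a half-wave phase shift.
Bottom surface (1.52 → 1.86): reflection off a higher-index medium gives a half-wave phase shift.
Net: no relative phase inversion (both shifts match).
With no net inversion, constructive interference in reflection requires 2 n t = m λ.
The second-smallest nonzero thickness corresponds to m = 2: t = m λ / (2 n) = 2.00 × 415 / (2 × 1.52) = 273 nm.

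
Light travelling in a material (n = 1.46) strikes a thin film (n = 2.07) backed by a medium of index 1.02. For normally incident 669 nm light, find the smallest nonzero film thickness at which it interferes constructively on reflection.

At the upper boundary (n = 1.46 to n = 2.07) the reflected ray undergoes a half-wave phase shift.
At the lower boundary (n = 2.07 to n = 1.02) the reflected ray undergoes no phase shift.
Exactly one π shift → a net half-wave offset.
For bright reflection here: 2 n t = (m + ½) λ.
Minimum at m = 0: t = λ / (4 n) = 669 / (4 × 2.07) = 80.8 nm.

80.8 nm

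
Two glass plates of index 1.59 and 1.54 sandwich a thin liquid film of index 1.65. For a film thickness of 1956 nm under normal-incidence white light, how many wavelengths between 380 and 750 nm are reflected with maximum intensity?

8

At the upper boundary (n = 1.59 to n = 1.65) the reflected ray undergoes a half-wave phase shift.
At the lower boundary (n = 1.65 to n = 1.54) the reflected ray undergoes no phase shift.
Net: one phase inversion between the two reflected rays.
With one net inversion, constructive interference in reflection requires 2 n t = (m + ½) λ.
λ = 2 n t / (m + ½) = 6455 / (m + ½) nm.
m=8: 759 nm (IR); m=9: 679 nm (visible); m=10: 615 nm (visible); m=11: 561 nm (visible); m=12: 516 nm (visible); m=13: 478 nm (visible); m=14: 445 nm (visible); m=15: 416 nm (visible); m=16: 391 nm (visible); m=17: 369 nm (UV).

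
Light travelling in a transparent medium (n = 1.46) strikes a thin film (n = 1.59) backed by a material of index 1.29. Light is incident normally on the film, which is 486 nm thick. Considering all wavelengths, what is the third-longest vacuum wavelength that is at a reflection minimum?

At the upper boundary (n = 1.46 to n = 1.59) the reflected ray undergoes a half-wave phase shift.
Bottom surface (1.59 → 1.29): reflection off a lower-index medium gives no phase shift.
Net: one phase inversion between the two reflected rays.
With one net inversion, destructive interference in reflection requires 2 n t = m λ.
λ = 2 n t / m. The third-longest wavelength is m = 3: λ = 2 × 1.59 × 486 / 3.00 = 515 nm.

515 nm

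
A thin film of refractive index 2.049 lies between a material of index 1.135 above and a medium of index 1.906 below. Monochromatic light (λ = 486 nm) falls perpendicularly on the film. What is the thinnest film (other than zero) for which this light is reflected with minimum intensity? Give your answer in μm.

Ray reflecting at the top interface goes from n = 1.135 toward n = 2.049: a half-wave phase shift.
At the lower boundary (n = 2.049 to n = 1.906) the reflected ray undergoes no phase shift.
Net: one phase inversion between the two reflected rays.
With one net inversion, destructive interference in reflection requires 2 n t = m λ.
Minimum nonzero at m = 1: t = λ / (2 n) = 486 / (2 × 2.049) = 119 nm.

0.119 μm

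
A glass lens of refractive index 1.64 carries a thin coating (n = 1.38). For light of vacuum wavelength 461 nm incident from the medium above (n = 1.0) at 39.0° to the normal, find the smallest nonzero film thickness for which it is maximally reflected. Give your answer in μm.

At the upper boundary (n = 1.0 to n = 1.38) the reflected ray undergoes a half-wave phase shift.
At the lower boundary (n = 1.38 to n = 1.64) the reflected ray undergoes a half-wave phase shift.
The two reflections carry the same phase change, so no net offset.
With no net inversion, constructive interference in reflection requires 2 n t cos θ_r = m λ.
Snell's law: 1.0 sin 39.0° = 1.38 sin θ_r → sin θ_r = 0.456, cos θ_r = 0.890.
Minimum nonzero at m = 1: t = λ / (2 n cos θ_r) = 461 / (2 × 1.38 × 0.890) = 188 nm.

0.188 μm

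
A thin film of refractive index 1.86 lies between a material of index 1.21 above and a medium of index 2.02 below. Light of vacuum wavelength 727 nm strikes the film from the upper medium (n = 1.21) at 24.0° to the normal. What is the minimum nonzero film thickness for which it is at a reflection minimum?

101 nm

Top surface (1.21 → 1.86): reflection off a higher-index medium gives a half-wave phase shift.
Ray reflecting at the bottom interface goes from n = 1.86 toward n = 2.02: a half-wave phase shift.
Net: no relative phase inversion (both shifts match).
With no net inversion, destructive interference in reflection requires 2 n t cos θ_r = (m + ½) λ.
Snell's law: 1.21 sin 24.0° = 1.86 sin θ_r → sin θ_r = 0.265, cos θ_r = 0.964.
Minimum at m = 0: t = λ / (4 n cos θ_r) = 727 / (4 × 1.86 × 0.964) = 101 nm.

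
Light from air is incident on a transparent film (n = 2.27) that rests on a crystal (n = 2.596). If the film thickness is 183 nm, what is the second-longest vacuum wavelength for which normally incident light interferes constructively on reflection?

Top surface (1.0 → 2.27): reflection off a higher-index medium gives a half-wave phase shift.
Ray reflecting at the bottom interface goes from n = 2.27 toward n = 2.596: a half-wave phase shift.
Net: no relative phase inversion (both shifts match).
So the condition for constructive reflection is 2 n t = m λ.
λ = 2 n t / m. The second-longest wavelength is m = 2: λ = 2 × 2.27 × 183 / 2.00 = 415 nm.

415 nm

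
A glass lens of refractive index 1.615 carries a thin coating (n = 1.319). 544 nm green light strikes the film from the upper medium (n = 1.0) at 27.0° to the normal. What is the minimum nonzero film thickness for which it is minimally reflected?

110 nm

At the upper boundary (n = 1.0 to n = 1.319) the reflected ray undergoes a half-wave phase shift.
Ray reflecting at the bottom interface goes from n = 1.319 toward n = 1.615: a half-wave phase shift.
Net: no relative phase inversion (both shifts match).
So the condition for destructive reflection is 2 n t cos θ_r = (m + ½) λ.
Snell's law: 1.0 sin 27.0° = 1.319 sin θ_r → sin θ_r = 0.344, cos θ_r = 0.939.
Minimum at m = 0: t = λ / (4 n cos θ_r) = 544 / (4 × 1.319 × 0.939) = 110 nm.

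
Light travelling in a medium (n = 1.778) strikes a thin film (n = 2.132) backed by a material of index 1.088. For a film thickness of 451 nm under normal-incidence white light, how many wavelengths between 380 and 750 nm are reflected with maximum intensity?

Top surface (1.778 → 2.132): reflection off a higher-index medium gives a half-wave phase shift.
Ray reflecting at the bottom interface goes from n = 2.132 toward n = 1.088: no phase shift.
The two reflections differ by half a wavelength.
For bright reflection here: 2 n t = (m + ½) λ.
λ = 2 n t / (m + ½) = 1923 / (m + ½) nm.
m=2: 769 nm (IR); m=3: 549 nm (visible); m=4: 427 nm (visible); m=5: 350 nm (UV).

2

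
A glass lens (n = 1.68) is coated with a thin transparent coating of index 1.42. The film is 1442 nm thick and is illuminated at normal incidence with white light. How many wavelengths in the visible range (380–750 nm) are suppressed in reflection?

Ray reflecting at the top interface goes from n = 1.0 toward n = 1.42: a half-wave phase shift.
Bottom surface (1.42 → 1.68): reflection off a higher-index medium gives a half-wave phase shift.
Net: no relative phase inversion (both shifts match).
For dark reflection here: 2 n t = (m + ½) λ.
λ = 2 n t / (m + ½) = 4095 / (m + ½) nm.
m=4: 910 nm (IR); m=5: 745 nm (visible); m=6: 630 nm (visible); m=7: 546 nm (visible); m=8: 482 nm (visible); m=9: 431 nm (visible); m=10: 390 nm (visible); m=11: 356 nm (UV).

6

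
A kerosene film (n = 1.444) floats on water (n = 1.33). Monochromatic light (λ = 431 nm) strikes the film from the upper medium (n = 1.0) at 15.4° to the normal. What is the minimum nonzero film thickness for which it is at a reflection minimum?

At the upper boundary (n = 1.0 to n = 1.444) the reflected ray undergoes a half-wave phase shift.
At the lower boundary (n = 1.444 to n = 1.33) the reflected ray undergoes no phase shift.
Net: one phase inversion between the two reflected rays.
For minimum reflection here: 2 n t cos θ_r = m λ.
Snell's law: 1.0 sin 15.4° = 1.444 sin θ_r → sin θ_r = 0.184, cos θ_r = 0.983.
Minimum nonzero at m = 1: t = λ / (2 n cos θ_r) = 431 / (2 × 1.444 × 0.983) = 152 nm.

152 nm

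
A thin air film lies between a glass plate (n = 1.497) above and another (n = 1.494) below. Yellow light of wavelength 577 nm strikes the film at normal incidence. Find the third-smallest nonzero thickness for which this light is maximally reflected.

At the upper boundary (n = 1.497 to n = 1.0) the reflected ray undergoes no phase shift.
Ray reflecting at the bottom interface goes from n = 1.0 toward n = 1.494: a half-wave phase shift.
Exactly one π shift → a net half-wave offset.
For strong reflection here: 2 n t = (m + ½) λ.
The third-smallest nonzero thickness corresponds to m = 2: t = (m + ½) λ / (2 n) = 2.50 × 577 / (2 × 1.0) = 721 nm.

721 nm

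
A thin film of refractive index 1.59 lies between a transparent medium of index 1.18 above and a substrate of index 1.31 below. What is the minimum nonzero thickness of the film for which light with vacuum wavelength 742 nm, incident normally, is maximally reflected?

Ray reflecting at the top interface goes from n = 1.18 toward n = 1.59: a half-wave phase shift.
Bottom surface (1.59 → 1.31): reflection off a lower-index medium gives no phase shift.
The two reflections differ by half a wavelength.
With one net inversion, constructive interference in reflection requires 2 n t = (m + ½) λ.
Minimum at m = 0: t = λ / (4 n) = 742 / (4 × 1.59) = 117 nm.

117 nm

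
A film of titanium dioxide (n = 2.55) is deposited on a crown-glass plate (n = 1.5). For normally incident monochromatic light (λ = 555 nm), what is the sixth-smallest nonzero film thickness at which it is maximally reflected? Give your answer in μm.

Top surface (1.0 → 2.55): reflection off a higher-index medium gives a half-wave phase shift.
Ray reflecting at the bottom interface goes from n = 2.55 toward n = 1.5: no phase shift.
The two reflections differ by half a wavelength.
With one net inversion, constructive interference in reflection requires 2 n t = (m + ½) λ.
The sixth-smallest nonzero thickness corresponds to m = 5: t = (m + ½) λ / (2 n) = 5.50 × 555 / (2 × 2.55) = 599 nm.

0.599 μm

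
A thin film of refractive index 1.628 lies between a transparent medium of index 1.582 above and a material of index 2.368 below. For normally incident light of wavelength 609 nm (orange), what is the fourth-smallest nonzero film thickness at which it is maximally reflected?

748 nm

Top surface (1.582 → 1.628): reflection off a higher-index medium gives a half-wave phase shift.
At the lower boundary (n = 1.628 to n = 2.368) the reflected ray undergoes a half-wave phase shift.
The two reflections carry the same phase change, so no net offset.
So the condition for constructive reflection is 2 n t = m λ.
The fourth-smallest nonzero thickness corresponds to m = 4: t = m λ / (2 n) = 4.00 × 609 / (2 × 1.628) = 748 nm.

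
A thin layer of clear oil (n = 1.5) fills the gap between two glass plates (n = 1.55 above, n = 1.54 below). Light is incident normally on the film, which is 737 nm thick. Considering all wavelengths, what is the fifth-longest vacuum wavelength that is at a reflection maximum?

Top surface (1.55 → 1.5): reflection off a lower-index medium gives no phase shift.
At the lower boundary (n = 1.5 to n = 1.54) the reflected ray undergoes a half-wave phase shift.
The two reflections differ by half a wavelength.
For bright reflection here: 2 n t = (m + ½) λ.
λ = 2 n t / (m + ½). The fifth-longest wavelength is m = 4: λ = 2 × 1.5 × 737 / 4.50 = 491 nm.

491 nm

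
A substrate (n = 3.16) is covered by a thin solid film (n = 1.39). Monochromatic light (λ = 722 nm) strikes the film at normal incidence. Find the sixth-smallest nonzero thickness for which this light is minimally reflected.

1428 nm

Top surface (1.0 → 1.39): reflection off a higher-index medium gives a half-wave phase shift.
Ray reflecting at the bottom interface goes from n = 1.39 toward n = 3.16: a half-wave phase shift.
Net: no relative phase inversion (both shifts match).
For weak reflection here: 2 n t = (m + ½) λ.
The sixth-smallest nonzero thickness corresponds to m = 5: t = (m + ½) λ / (2 n) = 5.50 × 722 / (2 × 1.39) = 1428 nm.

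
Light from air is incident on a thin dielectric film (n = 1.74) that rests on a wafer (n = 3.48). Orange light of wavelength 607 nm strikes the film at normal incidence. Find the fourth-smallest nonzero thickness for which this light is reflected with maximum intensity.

698 nm

Ray reflecting at the top interface goes from n = 1.0 toward n = 1.74: a half-wave phase shift.
Bottom surface (1.74 → 3.48): reflection off a higher-index medium gives a half-wave phase shift.
Net: no relative phase inversion (both shifts match).
With no net inversion, constructive interference in reflection requires 2 n t = m λ.
The fourth-smallest nonzero thickness corresponds to m = 4: t = m λ / (2 n) = 4.00 × 607 / (2 × 1.74) = 698 nm.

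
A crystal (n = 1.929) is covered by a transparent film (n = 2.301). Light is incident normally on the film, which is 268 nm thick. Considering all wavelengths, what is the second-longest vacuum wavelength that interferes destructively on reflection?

Ray reflecting at the top interface goes from n = 1.0 toward n = 2.301: a half-wave phase shift.
Ray reflecting at the bottom interface goes from n = 2.301 toward n = 1.929: no phase shift.
Net: one phase inversion between the two reflected rays.
With one net inversion, destructive interference in reflection requires 2 n t = m λ.
λ = 2 n t / m. The second-longest wavelength is m = 2: λ = 2 × 2.301 × 268 / 2.00 = 617 nm.

617 nm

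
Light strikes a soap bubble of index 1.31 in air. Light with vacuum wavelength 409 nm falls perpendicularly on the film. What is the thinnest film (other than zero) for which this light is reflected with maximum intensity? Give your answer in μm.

0.0781 μm

Ray reflecting at the top interface goes from n = 1.0 toward n = 1.31: a half-wave phase shift.
Bottom surface (1.31 → 1.0): reflection off a lower-index medium gives no phase shift.
Exactly one π shift → a net half-wave offset.
With one net inversion, constructive interference in reflection requires 2 n t = (m + ½) λ.
Minimum at m = 0: t = λ / (4 n) = 409 / (4 × 1.31) = 78.1 nm.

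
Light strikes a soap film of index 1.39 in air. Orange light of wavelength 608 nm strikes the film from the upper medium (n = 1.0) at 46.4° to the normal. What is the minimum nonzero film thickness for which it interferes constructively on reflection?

At the upper boundary (n = 1.0 to n = 1.39) the reflected ray undergoes a half-wave phase shift.
At the lower boundary (n = 1.39 to n = 1.0) the reflected ray undergoes no phase shift.
Exactly one π shift → a net half-wave offset.
So the condition for constructive reflection is 2 n t cos θ_r = (m + ½) λ.
Snell's law: 1.0 sin 46.4° = 1.39 sin θ_r → sin θ_r = 0.521, cos θ_r = 0.854.
Minimum at m = 0: t = λ / (4 n cos θ_r) = 608 / (4 × 1.39 × 0.854) = 128 nm.

128 nm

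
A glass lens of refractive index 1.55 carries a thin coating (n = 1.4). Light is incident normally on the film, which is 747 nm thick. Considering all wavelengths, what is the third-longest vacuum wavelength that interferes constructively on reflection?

697 nm

Top surface (1.0 → 1.4): reflection off a higher-index medium gives a half-wave phase shift.
At the lower boundary (n = 1.4 to n = 1.55) the reflected ray undergoes a half-wave phase shift.
The two reflections carry the same phase change, so no net offset.
For maximum reflection here: 2 n t = m λ.
λ = 2 n t / m. The third-longest wavelength is m = 3: λ = 2 × 1.4 × 747 / 3.00 = 697 nm.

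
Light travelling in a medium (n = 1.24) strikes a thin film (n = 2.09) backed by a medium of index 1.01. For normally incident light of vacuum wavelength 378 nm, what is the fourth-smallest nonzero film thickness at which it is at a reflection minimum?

At the upper boundary (n = 1.24 to n = 2.09) the reflected ray undergoes a half-wave phase shift.
At the lower boundary (n = 2.09 to n = 1.01) the reflected ray undergoes no phase shift.
The two reflections differ by half a wavelength.
For dark reflection here: 2 n t = m λ.
The fourth-smallest nonzero thickness corresponds to m = 4: t = m λ / (2 n) = 4.00 × 378 / (2 × 2.09) = 362 nm.

362 nm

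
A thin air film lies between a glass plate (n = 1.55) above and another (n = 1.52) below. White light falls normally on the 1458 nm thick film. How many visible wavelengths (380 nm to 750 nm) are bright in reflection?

4

At the upper boundary (n = 1.55 to n = 1.0) the reflected ray undergoes no phase shift.
Bottom surface (1.0 → 1.52): reflection off a higher-index medium gives a half-wave phase shift.
Exactly one π shift → a net half-wave offset.
For maximum reflection here: 2 n t = (m + ½) λ.
λ = 2 n t / (m + ½) = 2916 / (m + ½) nm.
m=3: 833 nm (IR); m=4: 648 nm (visible); m=5: 530 nm (visible); m=6: 449 nm (visible); m=7: 389 nm (visible); m=8: 343 nm (UV).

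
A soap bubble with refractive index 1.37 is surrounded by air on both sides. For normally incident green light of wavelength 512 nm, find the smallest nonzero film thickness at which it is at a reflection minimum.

187 nm

Top surface (1.0 → 1.37): reflection off a higher-index medium gives a half-wave phase shift.
Bottom surface (1.37 → 1.0): reflection off a lower-index medium gives no phase shift.
Net: one phase inversion between the two reflected rays.
With one net inversion, destructive interference in reflection requires 2 n t = m λ.
Minimum nonzero at m = 1: t = λ / (2 n) = 512 / (2 × 1.37) = 187 nm.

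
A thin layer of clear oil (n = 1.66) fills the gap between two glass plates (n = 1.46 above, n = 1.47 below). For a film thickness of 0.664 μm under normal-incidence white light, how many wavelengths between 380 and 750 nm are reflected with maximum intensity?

At the upper boundary (n = 1.46 to n = 1.66) the reflected ray undergoes a half-wave phase shift.
Ray reflecting at the bottom interface goes from n = 1.66 toward n = 1.47: no phase shift.
Exactly one π shift → a net half-wave offset.
With one net inversion, constructive interference in reflection requires 2 n t = (m + ½) λ.
λ = 2 n t / (m + ½) = 2204 / (m + ½) nm.
m=2: 882 nm (IR); m=3: 630 nm (visible); m=4: 490 nm (visible); m=5: 401 nm (visible); m=6: 339 nm (UV).

3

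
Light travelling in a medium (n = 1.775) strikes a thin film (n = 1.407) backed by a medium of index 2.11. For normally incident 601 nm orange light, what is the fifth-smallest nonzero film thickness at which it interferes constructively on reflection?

Top surface (1.775 → 1.407): reflection off a lower-index medium gives no phase shift.
Ray reflecting at the bottom interface goes from n = 1.407 toward n = 2.11: a half-wave phase shift.
The two reflections differ by half a wavelength.
So the condition for constructive reflection is 2 n t = (m + ½) λ.
The fifth-smallest nonzero thickness corresponds to m = 4: t = (m + ½) λ / (2 n) = 4.50 × 601 / (2 × 1.407) = 961 nm.

961 nm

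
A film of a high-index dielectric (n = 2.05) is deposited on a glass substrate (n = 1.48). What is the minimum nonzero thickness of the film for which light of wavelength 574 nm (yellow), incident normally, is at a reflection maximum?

70.0 nm

Top surface (1.0 → 2.05): reflection off a higher-index medium gives a half-wave phase shift.
At the lower boundary (n = 2.05 to n = 1.48) the reflected ray undergoes no phase shift.
Exactly one π shift → a net half-wave offset.
For bright reflection here: 2 n t = (m + ½) λ.
Minimum at m = 0: t = λ / (4 n) = 574 / (4 × 2.05) = 70.0 nm.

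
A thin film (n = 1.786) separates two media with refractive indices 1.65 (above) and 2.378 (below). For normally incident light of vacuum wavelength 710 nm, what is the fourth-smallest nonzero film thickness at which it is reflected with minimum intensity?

696 nm

Ray reflecting at the top interface goes from n = 1.65 toward n = 1.786: a half-wave phase shift.
At the lower boundary (n = 1.786 to n = 2.378) the reflected ray undergoes a half-wave phase shift.
Net: no relative phase inversion (both shifts match).
With no net inversion, destructive interference in reflection requires 2 n t = (m + ½) λ.
The fourth-smallest nonzero thickness corresponds to m = 3: t = (m + ½) λ / (2 n) = 3.50 × 710 / (2 × 1.786) = 696 nm.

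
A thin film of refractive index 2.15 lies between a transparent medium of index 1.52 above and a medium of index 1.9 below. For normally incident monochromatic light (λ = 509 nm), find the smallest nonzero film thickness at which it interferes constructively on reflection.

59.2 nm

At the upper boundary (n = 1.52 to n = 2.15) the reflected ray undergoes a half-wave phase shift.
Bottom surface (2.15 → 1.9): reflection off a lower-index medium gives no phase shift.
The two reflections differ by half a wavelength.
For maximum reflection here: 2 n t = (m + ½) λ.
Minimum at m = 0: t = λ / (4 n) = 509 / (4 × 2.15) = 59.2 nm.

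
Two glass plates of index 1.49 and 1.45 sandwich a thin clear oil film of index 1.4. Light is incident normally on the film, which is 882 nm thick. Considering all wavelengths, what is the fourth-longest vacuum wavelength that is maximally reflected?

706 nm

At the upper boundary (n = 1.49 to n = 1.4) the reflected ray undergoes no phase shift.
Bottom surface (1.4 → 1.45): reflection off a higher-index medium gives a half-wave phase shift.
The two reflections differ by half a wavelength.
So the condition for constructive reflection is 2 n t = (m + ½) λ.
λ = 2 n t / (m + ½). The fourth-longest wavelength is m = 3: λ = 2 × 1.4 × 882 / 3.50 = 706 nm.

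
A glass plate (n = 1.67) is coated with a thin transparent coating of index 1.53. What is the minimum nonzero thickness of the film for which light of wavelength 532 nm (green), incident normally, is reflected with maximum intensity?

At the upper boundary (n = 1.0 to n = 1.53) the reflected ray undergoes a half-wave phase shift.
Bottom surface (1.53 → 1.67): reflection off a higher-index medium gives a half-wave phase shift.
Zero or two π shifts → no net half-wave offset.
With no net inversion, constructive interference in reflection requires 2 n t = m λ.
Minimum nonzero at m = 1: t = λ / (2 n) = 532 / (2 × 1.53) = 174 nm.

174 nm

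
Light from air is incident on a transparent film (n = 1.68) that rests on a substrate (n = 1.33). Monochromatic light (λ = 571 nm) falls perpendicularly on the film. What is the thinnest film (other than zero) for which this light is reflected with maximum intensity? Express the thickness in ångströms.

850 Å

Top surface (1.0 → 1.68): reflection off a higher-index medium gives a half-wave phase shift.
Ray reflecting at the bottom interface goes from n = 1.68 toward n = 1.33: no phase shift.
Net: one phase inversion between the two reflected rays.
For strong reflection here: 2 n t = (m + ½) λ.
Minimum at m = 0: t = λ / (4 n) = 571 / (4 × 1.68) = 85.0 nm.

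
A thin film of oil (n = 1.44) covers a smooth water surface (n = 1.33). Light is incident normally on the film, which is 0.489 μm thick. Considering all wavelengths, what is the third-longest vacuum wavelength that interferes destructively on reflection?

469 nm

Ray reflecting at the top interface goes from n = 1.0 toward n = 1.44: a half-wave phase shift.
Bottom surface (1.44 → 1.33): reflection off a lower-index medium gives no phase shift.
The two reflections differ by half a wavelength.
With one net inversion, destructive interference in reflection requires 2 n t = m λ.
λ = 2 n t / m. The third-longest wavelength is m = 3: λ = 2 × 1.44 × 489 / 3.00 = 469 nm.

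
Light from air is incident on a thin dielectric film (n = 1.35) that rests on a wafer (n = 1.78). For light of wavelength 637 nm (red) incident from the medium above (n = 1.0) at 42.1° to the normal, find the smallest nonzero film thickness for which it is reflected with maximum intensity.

At the upper boundary (n = 1.0 to n = 1.35) the reflected ray undergoes a half-wave phase shift.
Ray reflecting at the bottom interface goes from n = 1.35 toward n = 1.78: a half-wave phase shift.
Zero or two π shifts → no net half-wave offset.
For bright reflection here: 2 n t cos θ_r = m λ.
Snell's law: 1.0 sin 42.1° = 1.35 sin θ_r → sin θ_r = 0.497, cos θ_r = 0.868.
Minimum nonzero at m = 1: t = λ / (2 n cos θ_r) = 637 / (2 × 1.35 × 0.868) = 272 nm.

272 nm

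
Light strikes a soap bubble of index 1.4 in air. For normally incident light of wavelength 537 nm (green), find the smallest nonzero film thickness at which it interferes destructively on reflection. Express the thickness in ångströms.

1918 Å

Top surface (1.0 → 1.4): reflection off a higher-index medium gives a half-wave phase shift.
Bottom surface (1.4 → 1.0): reflection off a lower-index medium gives no phase shift.
Net: one phase inversion between the two reflected rays.
For minimum reflection here: 2 n t = m λ.
Minimum nonzero at m = 1: t = λ / (2 n) = 537 / (2 × 1.4) = 192 nm.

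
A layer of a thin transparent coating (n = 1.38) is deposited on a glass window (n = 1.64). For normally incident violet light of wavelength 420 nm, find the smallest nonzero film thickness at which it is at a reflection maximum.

152 nm

At the upper boundary (n = 1.0 to n = 1.38) the reflected ray undergoes a half-wave phase shift.
Ray reflecting at the bottom interface goes from n = 1.38 toward n = 1.64: a half-wave phase shift.
The two reflections carry the same phase change, so no net offset.
With no net inversion, constructive interference in reflection requires 2 n t = m λ.
Minimum nonzero at m = 1: t = λ / (2 n) = 420 / (2 × 1.38) = 152 nm.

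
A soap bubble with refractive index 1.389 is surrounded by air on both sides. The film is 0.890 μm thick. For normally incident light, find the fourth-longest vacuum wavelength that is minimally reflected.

At the upper boundary (n = 1.0 to n = 1.389) the reflected ray undergoes a half-wave phase shift.
Bottom surface (1.389 → 1.0): reflection off a lower-index medium gives no phase shift.
The two reflections differ by half a wavelength.
For minimum reflection here: 2 n t = m λ.
λ = 2 n t / m. The fourth-longest wavelength is m = 4: λ = 2 × 1.389 × 890 / 4.00 = 618 nm.

618 nm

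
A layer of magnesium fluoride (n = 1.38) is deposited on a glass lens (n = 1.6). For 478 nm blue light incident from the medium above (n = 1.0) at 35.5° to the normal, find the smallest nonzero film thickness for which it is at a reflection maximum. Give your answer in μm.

Top surface (1.0 → 1.38): reflection off a higher-index medium gives a half-wave phase shift.
At the lower boundary (n = 1.38 to n = 1.6) the reflected ray undergoes a half-wave phase shift.
Zero or two π shifts → no net half-wave offset.
With no net inversion, constructive interference in reflection requires 2 n t cos θ_r = m λ.
Snell's law: 1.0 sin 35.5° = 1.38 sin θ_r → sin θ_r = 0.421, cos θ_r = 0.907.
Minimum nonzero at m = 1: t = λ / (2 n cos θ_r) = 478 / (2 × 1.38 × 0.907) = 191 nm.

0.191 μm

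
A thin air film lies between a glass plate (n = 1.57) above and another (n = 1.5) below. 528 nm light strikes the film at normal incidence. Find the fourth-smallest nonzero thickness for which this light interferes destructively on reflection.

Top surface (1.57 → 1.0): reflection off a lower-index medium gives no phase shift.
Ray reflecting at the bottom interface goes from n = 1.0 toward n = 1.5: a half-wave phase shift.
Net: one phase inversion between the two reflected rays.
So the condition for destructive reflection is 2 n t = m λ.
The fourth-smallest nonzero thickness corresponds to m = 4: t = m λ / (2 n) = 4.00 × 528 / (2 × 1.0) = 1056 nm.

1056 nm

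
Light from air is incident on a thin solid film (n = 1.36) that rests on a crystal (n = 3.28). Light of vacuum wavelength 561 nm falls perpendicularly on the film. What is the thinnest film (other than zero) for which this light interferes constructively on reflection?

Top surface (1.0 → 1.36): reflection off a higher-index medium gives a half-wave phase shift.
At the lower boundary (n = 1.36 to n = 3.28) the reflected ray undergoes a half-wave phase shift.
Zero or two π shifts → no net half-wave offset.
With no net inversion, constructive interference in reflection requires 2 n t = m λ.
Minimum nonzero at m = 1: t = λ / (2 n) = 561 / (2 × 1.36) = 206 nm.

206 nm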